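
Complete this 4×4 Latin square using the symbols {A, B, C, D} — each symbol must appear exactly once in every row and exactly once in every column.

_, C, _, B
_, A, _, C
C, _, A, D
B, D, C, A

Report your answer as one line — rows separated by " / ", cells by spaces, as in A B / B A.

A C D B / D A B C / C B A D / B D C A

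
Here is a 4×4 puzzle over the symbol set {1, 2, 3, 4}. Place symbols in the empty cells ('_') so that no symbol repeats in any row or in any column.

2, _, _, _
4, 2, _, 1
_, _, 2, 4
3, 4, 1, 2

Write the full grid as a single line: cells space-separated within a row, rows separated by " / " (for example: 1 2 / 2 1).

(r1,c4) = 3
(r2,c3) = 3
(r3,c1) = 1
(r3,c2) = 3
(r1,c2) = 1
(r1,c3) = 4

2 1 4 3 / 4 2 3 1 / 1 3 2 4 / 3 4 1 2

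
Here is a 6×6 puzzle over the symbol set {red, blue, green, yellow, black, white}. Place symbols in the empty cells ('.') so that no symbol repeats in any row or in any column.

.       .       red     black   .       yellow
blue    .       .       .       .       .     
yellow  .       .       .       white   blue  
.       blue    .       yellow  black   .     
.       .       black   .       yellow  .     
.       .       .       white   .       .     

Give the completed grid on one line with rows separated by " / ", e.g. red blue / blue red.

white green red black blue yellow / blue white yellow green red black / yellow black green red white blue / red blue white yellow black green / green red black blue yellow white / black yellow blue white green red

Cell (r3,c3): row 3 has {blue,yellow,white}; column 3 has {red,black} → green.
Cell (r3,c4): row 3 has {blue,green,yellow,white}; column 4 has {yellow,black,white} → red.
Cell (r4,c3): row 4 has {blue,yellow,black}; column 3 has {red,green,black} → white.
Cell (r2,c3): row 2 has {blue}; column 3 has {red,green,black,white} → yellow.
Cell (r2,c4): row 2 has {blue,yellow}; column 4 has {red,yellow,black,white} → green.
Cell (r2,c5): row 2 has {blue,green,yellow}; column 5 has {yellow,black,white} → red.
Cell (r3,c2): row 3 has {red,blue,green,yellow,white}; column 2 has {blue} → black.
Cell (r5,c4): row 5 has {yellow,black}; column 4 has {red,green,yellow,black,white} → blue.
Cell (r6,c3): row 6 has {white}; column 3 has {red,green,yellow,black,white} → blue.
Cell (r6,c5): row 6 has {blue,white}; column 5 has {red,yellow,black,white} → green.
Cell (r1,c5): row 1 has {red,yellow,black}; column 5 has {red,green,yellow,black,white} → blue.
Cell (r2,c2): row 2 has {red,blue,green,yellow}; column 2 has {blue,black} → white.
Cell (r2,c6): row 2 has {red,blue,green,yellow,white}; column 6 has {blue,yellow} → black.
Cell (r6,c6): row 6 has {blue,green,white}; column 6 has {blue,yellow,black} → red.
Cell (r1,c2): row 1 has {red,blue,yellow,black}; column 2 has {blue,black,white} → green.
Cell (r4,c6): row 4 has {blue,yellow,black,white}; column 6 has {red,blue,yellow,black} → green.
Cell (r5,c2): row 5 has {blue,yellow,black}; column 2 has {blue,green,black,white} → red.
Cell (r5,c6): row 5 has {red,blue,yellow,black}; column 6 has {red,blue,green,yellow,black} → white.
Cell (r6,c1): row 6 has {red,blue,green,white}; column 1 has {blue,yellow} → black.
Cell (r6,c2): row 6 has {red,blue,green,black,white}; column 2 has {red,blue,green,black,white} → yellow.
Cell (r1,c1): row 1 has {red,blue,green,yellow,black}; column 1 has {blue,yellow,black} → white.
Cell (r4,c1): row 4 has {blue,green,yellow,black,white}; column 1 has {blue,yellow,black,white} → red.
Cell (r5,c1): row 5 has {red,blue,yellow,black,white}; column 1 has {red,blue,yellow,black,white} → green.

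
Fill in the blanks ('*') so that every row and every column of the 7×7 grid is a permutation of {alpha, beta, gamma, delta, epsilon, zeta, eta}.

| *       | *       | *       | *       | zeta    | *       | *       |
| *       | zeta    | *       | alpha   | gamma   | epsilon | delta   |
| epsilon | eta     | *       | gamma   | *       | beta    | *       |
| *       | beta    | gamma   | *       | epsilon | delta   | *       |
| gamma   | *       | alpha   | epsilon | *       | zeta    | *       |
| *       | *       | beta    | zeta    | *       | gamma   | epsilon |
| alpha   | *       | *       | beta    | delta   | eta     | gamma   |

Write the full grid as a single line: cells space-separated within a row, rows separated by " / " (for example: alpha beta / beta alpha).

(r1,c6) = alpha
(r2,c3) = eta
(r3,c5) = alpha
(r3,c7) = zeta
(r4,c4) = eta
(r4,c7) = alpha
(r5,c2) = delta
(r6,c2) = alpha
(r6,c5) = eta
(r7,c2) = epsilon
(r7,c3) = zeta
(r1,c2) = gamma
(r1,c4) = delta
(r2,c1) = beta
(r3,c3) = delta
(r4,c1) = zeta
(r5,c5) = beta
(r5,c7) = eta
(r6,c1) = delta
(r1,c1) = eta
(r1,c3) = epsilon
(r1,c7) = beta

eta gamma epsilon delta zeta alpha beta / beta zeta eta alpha gamma epsilon delta / epsilon eta delta gamma alpha beta zeta / zeta beta gamma eta epsilon delta alpha / gamma delta alpha epsilon beta zeta eta / delta alpha beta zeta eta gamma epsilon / alpha epsilon zeta beta delta eta gamma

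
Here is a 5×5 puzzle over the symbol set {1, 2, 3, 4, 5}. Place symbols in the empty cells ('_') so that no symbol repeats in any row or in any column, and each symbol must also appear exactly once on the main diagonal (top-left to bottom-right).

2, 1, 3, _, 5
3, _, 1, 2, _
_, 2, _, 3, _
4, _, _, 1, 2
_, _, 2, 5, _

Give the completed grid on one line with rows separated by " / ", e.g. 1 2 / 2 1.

Cell (r1,c4): row 1 has {1,2,3,5}; column 4 has {1,2,3,5} → 4.
Cell (r2,c5): row 2 has {1,2,3}; column 5 has {2,5} → 4.
Cell (r3,c5): row 3 has {2,3}; column 5 has {2,4,5} → 1.
Cell (r4,c3): row 4 has {1,2,4}; column 3 has {1,2,3} → 5.
Cell (r5,c1): row 5 has {2,5}; column 1 has {2,3,4} → 1.
Cell (r5,c5): row 5 has {1,2,5}; column 5 has {1,2,4,5}; the diagonal has {1,2} → 3.
Cell (r2,c2): row 2 has {1,2,3,4}; column 2 has {1,2}; the diagonal has {1,2,3} → 5.
Cell (r3,c1): row 3 has {1,2,3}; column 1 has {1,2,3,4} → 5.
Cell (r3,c3): row 3 has {1,2,3,5}; column 3 has {1,2,3,5}; the diagonal has {1,2,3,5} → 4.
Cell (r4,c2): row 4 has {1,2,4,5}; column 2 has {1,2,5} → 3.
Cell (r5,c2): row 5 has {1,2,3,5}; column 2 has {1,2,3,5} → 4.

2 1 3 4 5 / 3 5 1 2 4 / 5 2 4 3 1 / 4 3 5 1 2 / 1 4 2 5 3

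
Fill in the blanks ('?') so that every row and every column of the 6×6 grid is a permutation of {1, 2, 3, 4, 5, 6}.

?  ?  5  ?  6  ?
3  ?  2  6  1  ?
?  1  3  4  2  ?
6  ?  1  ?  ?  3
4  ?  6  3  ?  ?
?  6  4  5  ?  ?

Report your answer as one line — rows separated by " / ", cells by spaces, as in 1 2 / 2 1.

row 3 has {1,2,3,4}; column 1 has {3,4,6} — only 5 is left for (r3,c1).
row 3 has {1,2,3,4,5}; column 6 has {3} — only 6 is left for (r3,c6).
row 4 has {1,3,6}; column 4 has {3,4,5,6} — only 2 is left for (r4,c4).
row 5 has {3,4,6}; column 5 has {1,2,6} — only 5 is left for (r5,c5).
row 6 has {4,5,6}; column 5 has {1,2,5,6} — only 3 is left for (r6,c5).
row 1 has {5,6}; column 4 has {2,3,4,5,6} — only 1 is left for (r1,c4).
row 4 has {1,2,3,6}; column 5 has {1,2,3,5,6} — only 4 is left for (r4,c5).
row 5 has {3,4,5,6}; column 2 has {1,6} — only 2 is left for (r5,c2).
row 5 has {2,3,4,5,6}; column 6 has {3,6} — only 1 is left for (r5,c6).
row 6 has {3,4,5,6}; column 6 has {1,3,6} — only 2 is left for (r6,c6).
row 1 has {1,5,6}; column 1 has {3,4,5,6} — only 2 is left for (r1,c1).
row 1 has {1,2,5,6}; column 6 has {1,2,3,6} — only 4 is left for (r1,c6).
row 2 has {1,2,3,6}; column 6 has {1,2,3,4,6} — only 5 is left for (r2,c6).
row 4 has {1,2,3,4,6}; column 2 has {1,2,6} — only 5 is left for (r4,c2).
row 6 has {2,3,4,5,6}; column 1 has {2,3,4,5,6} — only 1 is left for (r6,c1).
row 1 has {1,2,4,5,6}; column 2 has {1,2,5,6} — only 3 is left for (r1,c2).
row 2 has {1,2,3,5,6}; column 2 has {1,2,3,5,6} — only 4 is left for (r2,c2).

2 3 5 1 6 4 / 3 4 2 6 1 5 / 5 1 3 4 2 6 / 6 5 1 2 4 3 / 4 2 6 3 5 1 / 1 6 4 5 3 2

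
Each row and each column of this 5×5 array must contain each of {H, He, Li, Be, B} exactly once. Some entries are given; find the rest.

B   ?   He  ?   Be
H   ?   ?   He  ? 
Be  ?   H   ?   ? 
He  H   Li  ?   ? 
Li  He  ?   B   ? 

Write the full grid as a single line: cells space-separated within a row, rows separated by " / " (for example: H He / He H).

Cell (r1,c2): row 1 has {He,Be,B}; column 2 has {H,He} → Li.
Cell (r1,c4): row 1 has {He,Li,Be,B}; column 4 has {He,B} → H.
Cell (r3,c2): row 3 has {H,Be}; column 2 has {H,He,Li} → B.
Cell (r3,c4): row 3 has {H,Be,B}; column 4 has {H,He,B} → Li.
Cell (r3,c5): row 3 has {H,Li,Be,B}; column 5 has {Be} → He.
Cell (r4,c4): row 4 has {H,He,Li}; column 4 has {H,He,Li,B} → Be.
Cell (r4,c5): row 4 has {H,He,Li,Be}; column 5 has {He,Be} → B.
Cell (r5,c3): row 5 has {He,Li,B}; column 3 has {H,He,Li} → Be.
Cell (r5,c5): row 5 has {He,Li,Be,B}; column 5 has {He,Be,B} → H.
Cell (r2,c2): row 2 has {H,He}; column 2 has {H,He,Li,B} → Be.
Cell (r2,c3): row 2 has {H,He,Be}; column 3 has {H,He,Li,Be} → B.
Cell (r2,c5): row 2 has {H,He,Be,B}; column 5 has {H,He,Be,B} → Li.

B Li He H Be / H Be B He Li / Be B H Li He / He H Li Be B / Li He Be B H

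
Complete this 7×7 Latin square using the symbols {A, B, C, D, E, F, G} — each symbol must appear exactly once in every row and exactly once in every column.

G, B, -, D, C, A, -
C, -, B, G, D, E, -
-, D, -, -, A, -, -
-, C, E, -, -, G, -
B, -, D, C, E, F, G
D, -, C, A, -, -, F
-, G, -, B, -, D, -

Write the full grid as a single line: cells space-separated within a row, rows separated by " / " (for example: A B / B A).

G B F D C A E / C F B G D E A / F D G E A C B / A C E F B G D / B A D C E F G / D E C A G B F / E G A B F D C

(r1,c3) = F
(r1,c7) = E
(r2,c7) = A
(r3,c3) = G
(r4,c4) = F
(r4,c5) = B
(r4,c7) = D
(r5,c2) = A
(r6,c2) = E
(r6,c5) = G
(r6,c6) = B
(r7,c3) = A
(r7,c5) = F
(r7,c7) = C
(r2,c2) = F
(r3,c4) = E
(r3,c6) = C
(r3,c7) = B
(r4,c1) = A
(r7,c1) = E
(r3,c1) = F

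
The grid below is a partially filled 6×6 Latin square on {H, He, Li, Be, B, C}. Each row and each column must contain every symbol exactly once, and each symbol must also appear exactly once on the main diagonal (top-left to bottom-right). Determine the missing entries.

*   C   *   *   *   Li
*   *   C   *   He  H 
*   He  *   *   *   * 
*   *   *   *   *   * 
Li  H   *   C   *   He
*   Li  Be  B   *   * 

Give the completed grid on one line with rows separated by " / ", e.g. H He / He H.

H C He Be B Li / Be B C Li He H / B He Li H C Be / C Be H He Li B / Li H B C Be He / He Li Be B H C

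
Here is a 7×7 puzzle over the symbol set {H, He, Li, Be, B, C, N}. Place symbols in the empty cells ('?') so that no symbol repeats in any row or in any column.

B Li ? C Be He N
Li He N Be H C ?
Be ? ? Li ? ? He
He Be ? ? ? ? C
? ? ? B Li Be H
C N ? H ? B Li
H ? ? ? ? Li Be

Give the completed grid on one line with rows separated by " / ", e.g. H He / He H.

B Li H C Be He N / Li He N Be H C B / Be H B Li C N He / He Be Li N B H C / N C He B Li Be H / C N Be H He B Li / H B C He N Li Be

Cell (r1,c3): row 1 has {He,Li,Be,B,C,N}; column 3 has {N} → H.
Cell (r2,c7): row 2 has {H,He,Li,Be,C,N}; column 7 has {H,He,Li,Be,C,N} → B.
Cell (r4,c4): row 4 has {He,Be,C}; column 4 has {H,Li,Be,B,C} → N.
Cell (r4,c5): row 4 has {He,Be,C,N}; column 5 has {H,Li,Be} → B.
Cell (r4,c6): row 4 has {He,Be,B,C,N}; column 6 has {He,Li,Be,B,C} → H.
Cell (r5,c1): row 5 has {H,Li,Be,B}; column 1 has {H,He,Li,Be,B,C} → N.
Cell (r5,c2): row 5 has {H,Li,Be,B,N}; column 2 has {He,Li,Be,N} → C.
Cell (r5,c3): row 5 has {H,Li,Be,B,C,N}; column 3 has {H,N} → He.
Cell (r6,c3): row 6 has {H,Li,B,C,N}; column 3 has {H,He,N} → Be.
Cell (r6,c5): row 6 has {H,Li,Be,B,C,N}; column 5 has {H,Li,Be,B} → He.
Cell (r7,c2): row 7 has {H,Li,Be}; column 2 has {He,Li,Be,C,N} → B.
Cell (r7,c3): row 7 has {H,Li,Be,B}; column 3 has {H,He,Be,N} → C.
Cell (r7,c4): row 7 has {H,Li,Be,B,C}; column 4 has {H,Li,Be,B,C,N} → He.
Cell (r7,c5): row 7 has {H,He,Li,Be,B,C}; column 5 has {H,He,Li,Be,B} → N.
Cell (r3,c2): row 3 has {He,Li,Be}; column 2 has {He,Li,Be,B,C,N} → H.
Cell (r3,c3): row 3 has {H,He,Li,Be}; column 3 has {H,He,Be,C,N} → B.
Cell (r3,c5): row 3 has {H,He,Li,Be,B}; column 5 has {H,He,Li,Be,B,N} → C.
Cell (r3,c6): row 3 has {H,He,Li,Be,B,C}; column 6 has {H,He,Li,Be,B,C} → N.
Cell (r4,c3): row 4 has {H,He,Be,B,C,N}; column 3 has {H,He,Be,B,C,N} → Li.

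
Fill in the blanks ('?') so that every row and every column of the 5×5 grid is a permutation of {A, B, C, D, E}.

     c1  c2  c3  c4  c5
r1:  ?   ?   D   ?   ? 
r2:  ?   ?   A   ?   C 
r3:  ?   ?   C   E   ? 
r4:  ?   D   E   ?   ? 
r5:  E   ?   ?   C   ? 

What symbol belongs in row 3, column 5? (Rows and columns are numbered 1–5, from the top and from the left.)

row 5 has {C,E}; column 3 has {A,C,D,E} — only B is left for (r5,c3).
row 5 has {B,C,E}; column 2 has {D} — only A is left for (r5,c2).
row 5 has {A,B,C,E}; column 5 has {C} — only D is left for (r5,c5).
row 3 has {C,E}; column 2 has {A,D} — only B is left for (r3,c2).
row 3 has {B,C,E}; column 5 has {C,D} — only A is left for (r3,c5).

A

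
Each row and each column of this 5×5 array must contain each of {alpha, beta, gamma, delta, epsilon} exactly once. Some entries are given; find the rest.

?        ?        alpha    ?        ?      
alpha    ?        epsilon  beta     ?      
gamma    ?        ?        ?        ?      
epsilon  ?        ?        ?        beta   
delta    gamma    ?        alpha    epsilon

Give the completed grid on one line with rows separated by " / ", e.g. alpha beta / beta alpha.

row 1 has {alpha}; column 1 has {alpha,gamma,delta,epsilon} — only beta is left for (r1,c1).
row 2 has {alpha,beta,epsilon}; column 2 has {gamma} — only delta is left for (r2,c2).
row 2 has {alpha,beta,delta,epsilon}; column 5 has {beta,epsilon} — only gamma is left for (r2,c5).
row 4 has {beta,epsilon}; column 2 has {gamma,delta} — only alpha is left for (r4,c2).
row 5 has {alpha,gamma,delta,epsilon}; column 3 has {alpha,epsilon} — only beta is left for (r5,c3).
row 1 has {alpha,beta}; column 2 has {alpha,gamma,delta} — only epsilon is left for (r1,c2).
row 1 has {alpha,beta,epsilon}; column 5 has {beta,gamma,epsilon} — only delta is left for (r1,c5).
row 3 has {gamma}; column 2 has {alpha,gamma,delta,epsilon} — only beta is left for (r3,c2).
row 3 has {beta,gamma}; column 3 has {alpha,beta,epsilon} — only delta is left for (r3,c3).
row 3 has {beta,gamma,delta}; column 4 has {alpha,beta} — only epsilon is left for (r3,c4).
row 3 has {beta,gamma,delta,epsilon}; column 5 has {beta,gamma,delta,epsilon} — only alpha is left for (r3,c5).
row 4 has {alpha,beta,epsilon}; column 3 has {alpha,beta,delta,epsilon} — only gamma is left for (r4,c3).
row 4 has {alpha,beta,gamma,epsilon}; column 4 has {alpha,beta,epsilon} — only delta is left for (r4,c4).
row 1 has {alpha,beta,delta,epsilon}; column 4 has {alpha,beta,delta,epsilon} — only gamma is left for (r1,c4).

beta epsilon alpha gamma delta / alpha delta epsilon beta gamma / gamma beta delta epsilon alpha / epsilon alpha gamma delta beta / delta gamma beta alpha epsilon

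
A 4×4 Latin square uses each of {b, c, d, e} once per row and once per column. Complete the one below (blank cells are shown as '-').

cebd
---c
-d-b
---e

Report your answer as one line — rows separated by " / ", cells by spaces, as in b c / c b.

c e b d / d b e c / e d c b / b c d e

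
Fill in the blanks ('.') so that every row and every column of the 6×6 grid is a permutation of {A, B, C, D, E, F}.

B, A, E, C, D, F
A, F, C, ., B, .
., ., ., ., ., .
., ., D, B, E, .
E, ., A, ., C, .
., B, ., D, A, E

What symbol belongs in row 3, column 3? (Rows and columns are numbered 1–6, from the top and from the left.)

B

At row 2, column 4: row 2 has {A,B,C,F}; column 4 has {B,C,D}; that leaves E.
At row 2, column 6: row 2 has {A,B,C,E,F}; column 6 has {E,F}; that leaves D.
At row 3, column 5: row 3 is empty so far; column 5 has {A,B,C,D,E}; that leaves F.
At row 4, column 2: row 4 has {B,D,E}; column 2 has {A,B,F}; that leaves C.
At row 4, column 6: row 4 has {B,C,D,E}; column 6 has {D,E,F}; that leaves A.
At row 5, column 2: row 5 has {A,C,E}; column 2 has {A,B,C,F}; that leaves D.
At row 5, column 4: row 5 has {A,C,D,E}; column 4 has {B,C,D,E}; that leaves F.
At row 5, column 6: row 5 has {A,C,D,E,F}; column 6 has {A,D,E,F}; that leaves B.
At row 6, column 3: row 6 has {A,B,D,E}; column 3 has {A,C,D,E}; that leaves F.
At row 3, column 2: row 3 has {F}; column 2 has {A,B,C,D,F}; that leaves E.
At row 3, column 3: row 3 has {E,F}; column 3 has {A,C,D,E,F}; that leaves B.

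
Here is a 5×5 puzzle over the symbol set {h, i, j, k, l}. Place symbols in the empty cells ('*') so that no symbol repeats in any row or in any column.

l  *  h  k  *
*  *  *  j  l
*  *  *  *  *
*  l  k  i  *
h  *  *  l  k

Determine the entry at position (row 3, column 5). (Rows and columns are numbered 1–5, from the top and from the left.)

At row 2, column 3: row 2 has {j,l}; column 3 has {h,k}; that leaves i.
At row 3, column 4: row 3 is empty so far; column 4 has {i,j,k,l}; that leaves h.
At row 4, column 1: row 4 has {i,k,l}; column 1 has {h,l}; that leaves j.
At row 4, column 5: row 4 has {i,j,k,l}; column 5 has {k,l}; that leaves h.
At row 5, column 3: row 5 has {h,k,l}; column 3 has {h,i,k}; that leaves j.
At row 2, column 1: row 2 has {i,j,l}; column 1 has {h,j,l}; that leaves k.
At row 2, column 2: row 2 has {i,j,k,l}; column 2 has {l}; that leaves h.
At row 3, column 1: row 3 has {h}; column 1 has {h,j,k,l}; that leaves i.
At row 3, column 3: row 3 has {h,i}; column 3 has {h,i,j,k}; that leaves l.
At row 3, column 5: row 3 has {h,i,l}; column 5 has {h,k,l}; that leaves j.

j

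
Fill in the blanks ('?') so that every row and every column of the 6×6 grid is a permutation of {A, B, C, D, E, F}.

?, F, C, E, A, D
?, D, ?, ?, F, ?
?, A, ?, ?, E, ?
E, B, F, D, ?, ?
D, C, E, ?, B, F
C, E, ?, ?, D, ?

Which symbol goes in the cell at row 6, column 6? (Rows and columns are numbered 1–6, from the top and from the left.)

B

(r1,c1) = B
(r2,c1) = A
(r2,c3) = B
(r2,c4) = C
(r2,c6) = E
(r3,c1) = F
(r3,c3) = D
(r3,c4) = B
(r3,c6) = C
(r4,c5) = C
(r4,c6) = A
(r5,c4) = A
(r6,c3) = A
(r6,c4) = F
(r6,c6) = B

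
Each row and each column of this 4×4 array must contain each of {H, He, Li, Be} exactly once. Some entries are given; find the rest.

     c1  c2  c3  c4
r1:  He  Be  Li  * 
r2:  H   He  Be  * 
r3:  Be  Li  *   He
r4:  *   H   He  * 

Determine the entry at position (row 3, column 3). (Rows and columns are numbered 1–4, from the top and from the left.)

H

(r1,c4): row 1 has {He,Li,Be}; column 4 has {He}, so it must be H.
(r2,c4): row 2 has {H,He,Be}; column 4 has {H,He}, so it must be Li.
(r3,c3): row 3 has {He,Li,Be}; column 3 has {He,Li,Be}, so it must be H.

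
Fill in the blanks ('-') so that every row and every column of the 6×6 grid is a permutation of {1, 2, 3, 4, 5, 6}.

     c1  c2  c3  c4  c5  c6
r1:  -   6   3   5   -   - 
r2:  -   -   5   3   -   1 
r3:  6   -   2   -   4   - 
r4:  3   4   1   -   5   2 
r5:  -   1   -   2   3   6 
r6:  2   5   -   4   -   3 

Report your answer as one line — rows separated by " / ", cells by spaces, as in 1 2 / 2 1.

(r1,c6): row 1 has {3,5,6}; column 6 has {1,2,3,6}, so it must be 4.
(r2,c1): row 2 has {1,3,5}; column 1 has {2,3,6}, so it must be 4.
(r2,c2): row 2 has {1,3,4,5}; column 2 has {1,4,5,6}, so it must be 2.
(r2,c5): row 2 has {1,2,3,4,5}; column 5 has {3,4,5}, so it must be 6.
(r3,c2): row 3 has {2,4,6}; column 2 has {1,2,4,5,6}, so it must be 3.
(r3,c4): row 3 has {2,3,4,6}; column 4 has {2,3,4,5}, so it must be 1.
(r3,c6): row 3 has {1,2,3,4,6}; column 6 has {1,2,3,4,6}, so it must be 5.
(r4,c4): row 4 has {1,2,3,4,5}; column 4 has {1,2,3,4,5}, so it must be 6.
(r5,c1): row 5 has {1,2,3,6}; column 1 has {2,3,4,6}, so it must be 5.
(r5,c3): row 5 has {1,2,3,5,6}; column 3 has {1,2,3,5}, so it must be 4.
(r6,c3): row 6 has {2,3,4,5}; column 3 has {1,2,3,4,5}, so it must be 6.
(r6,c5): row 6 has {2,3,4,5,6}; column 5 has {3,4,5,6}, so it must be 1.
(r1,c1): row 1 has {3,4,5,6}; column 1 has {2,3,4,5,6}, so it must be 1.
(r1,c5): row 1 has {1,3,4,5,6}; column 5 has {1,3,4,5,6}, so it must be 2.

1 6 3 5 2 4 / 4 2 5 3 6 1 / 6 3 2 1 4 5 / 3 4 1 6 5 2 / 5 1 4 2 3 6 / 2 5 6 4 1 3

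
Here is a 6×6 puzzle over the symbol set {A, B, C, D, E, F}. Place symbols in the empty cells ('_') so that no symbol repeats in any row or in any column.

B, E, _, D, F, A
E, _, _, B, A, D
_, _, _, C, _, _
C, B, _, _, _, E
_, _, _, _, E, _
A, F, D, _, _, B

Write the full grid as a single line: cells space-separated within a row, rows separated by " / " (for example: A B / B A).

B E C D F A / E C F B A D / D A E C B F / C B A F D E / F D B A E C / A F D E C B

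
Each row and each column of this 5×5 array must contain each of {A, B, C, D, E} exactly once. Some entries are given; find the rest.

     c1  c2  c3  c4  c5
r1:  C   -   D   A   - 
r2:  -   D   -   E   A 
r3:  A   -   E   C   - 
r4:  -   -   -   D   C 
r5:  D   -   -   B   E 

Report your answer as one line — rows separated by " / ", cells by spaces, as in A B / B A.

C E D A B / B D C E A / A B E C D / E A B D C / D C A B E

(r1,c5) = B
(r2,c1) = B
(r2,c3) = C
(r3,c2) = B
(r3,c5) = D
(r4,c1) = E
(r4,c2) = A
(r4,c3) = B
(r5,c2) = C
(r5,c3) = A
(r1,c2) = E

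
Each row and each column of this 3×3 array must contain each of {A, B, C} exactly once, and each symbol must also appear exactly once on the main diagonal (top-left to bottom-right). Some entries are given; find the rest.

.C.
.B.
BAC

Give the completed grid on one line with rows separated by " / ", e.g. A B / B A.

row 1 has {C}; column 1 has {B}; the diagonal has {B,C} — only A is left for (r1,c1).
row 1 has {A,C}; column 3 has {C} — only B is left for (r1,c3).
row 2 has {B}; column 1 has {A,B} — only C is left for (r2,c1).
row 2 has {B,C}; column 3 has {B,C} — only A is left for (r2,c3).

A C B / C B A / B A C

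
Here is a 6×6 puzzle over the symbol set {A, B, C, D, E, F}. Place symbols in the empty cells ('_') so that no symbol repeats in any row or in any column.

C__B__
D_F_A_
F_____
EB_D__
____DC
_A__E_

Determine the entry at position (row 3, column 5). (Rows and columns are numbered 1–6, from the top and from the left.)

(r1,c5) = F
(r4,c5) = C
(r6,c1) = B
(r3,c5) = B

B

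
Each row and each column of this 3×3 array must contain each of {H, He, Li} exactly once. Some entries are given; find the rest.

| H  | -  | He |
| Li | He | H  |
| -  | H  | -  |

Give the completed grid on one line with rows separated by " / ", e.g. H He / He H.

At row 1, column 2: row 1 has {H,He}; column 2 has {H,He}; that leaves Li.
At row 3, column 1: row 3 has {H}; column 1 has {H,Li}; that leaves He.
At row 3, column 3: row 3 has {H,He}; column 3 has {H,He}; that leaves Li.

H Li He / Li He H / He H Li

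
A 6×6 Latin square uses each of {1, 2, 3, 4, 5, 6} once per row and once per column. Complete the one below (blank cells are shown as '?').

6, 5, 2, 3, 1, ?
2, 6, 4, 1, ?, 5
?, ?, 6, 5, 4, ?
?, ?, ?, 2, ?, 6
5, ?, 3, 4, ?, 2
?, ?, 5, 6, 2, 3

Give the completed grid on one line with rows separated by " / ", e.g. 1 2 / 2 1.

6 5 2 3 1 4 / 2 6 4 1 3 5 / 3 2 6 5 4 1 / 4 3 1 2 5 6 / 5 1 3 4 6 2 / 1 4 5 6 2 3

(r1,c6) = 4
(r2,c5) = 3
(r3,c6) = 1
(r4,c3) = 1
(r4,c5) = 5
(r5,c2) = 1
(r5,c5) = 6
(r6,c2) = 4
(r3,c1) = 3
(r3,c2) = 2
(r4,c1) = 4
(r4,c2) = 3
(r6,c1) = 1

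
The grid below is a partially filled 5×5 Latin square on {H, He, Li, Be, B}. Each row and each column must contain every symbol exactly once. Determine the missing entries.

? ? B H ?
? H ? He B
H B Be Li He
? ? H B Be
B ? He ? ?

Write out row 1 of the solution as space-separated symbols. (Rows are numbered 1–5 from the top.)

He Be B H Li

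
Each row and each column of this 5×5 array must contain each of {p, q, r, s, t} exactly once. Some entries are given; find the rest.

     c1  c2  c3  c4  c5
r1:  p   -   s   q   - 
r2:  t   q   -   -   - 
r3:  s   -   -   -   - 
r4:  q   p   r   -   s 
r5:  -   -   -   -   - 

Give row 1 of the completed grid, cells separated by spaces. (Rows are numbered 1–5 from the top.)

p r s q t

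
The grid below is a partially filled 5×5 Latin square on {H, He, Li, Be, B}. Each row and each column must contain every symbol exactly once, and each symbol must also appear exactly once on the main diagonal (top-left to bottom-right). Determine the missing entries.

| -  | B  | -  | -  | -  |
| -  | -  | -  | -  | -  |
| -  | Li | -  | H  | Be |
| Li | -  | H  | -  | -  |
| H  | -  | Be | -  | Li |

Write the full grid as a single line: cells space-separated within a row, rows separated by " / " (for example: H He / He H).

Be B He Li H / B H Li Be He / He Li B H Be / Li Be H He B / H He Be B Li

row 5 has {H,Li,Be}; column 2 has {Li,B} — only He is left for (r5,c2).
row 5 has {H,He,Li,Be}; column 4 has {H} — only B is left for (r5,c4).
row 4 has {H,Li}; column 2 has {He,Li,B} — only Be is left for (r4,c2).
row 4 has {H,Li,Be}; column 4 has {H,B}; the diagonal has {Li} — only He is left for (r4,c4).
row 4 has {H,He,Li,Be}; column 5 has {Li,Be} — only B is left for (r4,c5).
row 1 has {B}; column 1 has {H,Li}; the diagonal has {He,Li} — only Be is left for (r1,c1).
row 1 has {Be,B}; column 4 has {H,He,B} — only Li is left for (r1,c4).
row 2 is empty so far; column 2 has {He,Li,Be,B}; the diagonal has {He,Li,Be} — only H is left for (r2,c2).
row 2 has {H}; column 4 has {H,He,Li,B} — only Be is left for (r2,c4).
row 2 has {H,Be}; column 5 has {Li,Be,B} — only He is left for (r2,c5).
row 3 has {H,Li,Be}; column 3 has {H,Be}; the diagonal has {H,He,Li,Be} — only B is left for (r3,c3).
row 1 has {Li,Be,B}; column 3 has {H,Be,B} — only He is left for (r1,c3).
row 1 has {He,Li,Be,B}; column 5 has {He,Li,Be,B} — only H is left for (r1,c5).
row 2 has {H,He,Be}; column 1 has {H,Li,Be} — only B is left for (r2,c1).
row 2 has {H,He,Be,B}; column 3 has {H,He,Be,B} — only Li is left for (r2,c3).
row 3 has {H,Li,Be,B}; column 1 has {H,Li,Be,B} — only He is left for (r3,c1).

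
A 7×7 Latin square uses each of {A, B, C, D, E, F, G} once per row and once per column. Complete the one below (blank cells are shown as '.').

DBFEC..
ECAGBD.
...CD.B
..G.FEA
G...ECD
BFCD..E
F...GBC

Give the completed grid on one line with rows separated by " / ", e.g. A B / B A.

Cell (r1,c7): row 1 has {B,C,D,E,F}; column 7 has {A,B,C,D,E} → G.
Cell (r2,c7): row 2 has {A,B,C,D,E,G}; column 7 has {A,B,C,D,E,G} → F.
Cell (r3,c1): row 3 has {B,C,D}; column 1 has {B,D,E,F,G} → A.
Cell (r3,c3): row 3 has {A,B,C,D}; column 3 has {A,C,F,G} → E.
Cell (r4,c1): row 4 has {A,E,F,G}; column 1 has {A,B,D,E,F,G} → C.
Cell (r4,c2): row 4 has {A,C,E,F,G}; column 2 has {B,C,F} → D.
Cell (r4,c4): row 4 has {A,C,D,E,F,G}; column 4 has {C,D,E,G} → B.
Cell (r5,c2): row 5 has {C,D,E,G}; column 2 has {B,C,D,F} → A.
Cell (r5,c3): row 5 has {A,C,D,E,G}; column 3 has {A,C,E,F,G} → B.
Cell (r5,c4): row 5 has {A,B,C,D,E,G}; column 4 has {B,C,D,E,G} → F.
Cell (r6,c5): row 6 has {B,C,D,E,F}; column 5 has {B,C,D,E,F,G} → A.
Cell (r6,c6): row 6 has {A,B,C,D,E,F}; column 6 has {B,C,D,E} → G.
Cell (r7,c2): row 7 has {B,C,F,G}; column 2 has {A,B,C,D,F} → E.
Cell (r7,c3): row 7 has {B,C,E,F,G}; column 3 has {A,B,C,E,F,G} → D.
Cell (r7,c4): row 7 has {B,C,D,E,F,G}; column 4 has {B,C,D,E,F,G} → A.
Cell (r1,c6): row 1 has {B,C,D,E,F,G}; column 6 has {B,C,D,E,G} → A.
Cell (r3,c2): row 3 has {A,B,C,D,E}; column 2 has {A,B,C,D,E,F} → G.
Cell (r3,c6): row 3 has {A,B,C,D,E,G}; column 6 has {A,B,C,D,E,G} → F.

D B F E C A G / E C A G B D F / A G E C D F B / C D G B F E A / G A B F E C D / B F C D A G E / F E D A G B C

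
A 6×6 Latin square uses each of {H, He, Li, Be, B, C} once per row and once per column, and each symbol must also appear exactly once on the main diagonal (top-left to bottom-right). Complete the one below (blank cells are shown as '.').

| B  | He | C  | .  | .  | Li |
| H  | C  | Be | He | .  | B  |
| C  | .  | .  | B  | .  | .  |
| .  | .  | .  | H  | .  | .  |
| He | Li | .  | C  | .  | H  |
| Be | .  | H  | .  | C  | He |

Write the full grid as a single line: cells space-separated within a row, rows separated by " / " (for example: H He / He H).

B He C Be H Li / H C Be He Li B / C H Li B He Be / Li Be He H B C / He Li B C Be H / Be B H Li C He

row 1 has {He,Li,B,C}; column 4 has {H,He,B,C} — only Be is left for (r1,c4).
row 1 has {He,Li,Be,B,C}; column 5 has {C} — only H is left for (r1,c5).
row 2 has {H,He,Be,B,C}; column 5 has {H,C} — only Li is left for (r2,c5).
row 3 has {B,C}; column 3 has {H,Be,C}; the diagonal has {H,He,B,C} — only Li is left for (r3,c3).
row 3 has {Li,B,C}; column 6 has {H,He,Li,B} — only Be is left for (r3,c6).
row 4 has {H}; column 1 has {H,He,Be,B,C} — only Li is left for (r4,c1).
row 4 has {H,Li}; column 6 has {H,He,Li,Be,B} — only C is left for (r4,c6).
row 5 has {H,He,Li,C}; column 3 has {H,Li,Be,C} — only B is left for (r5,c3).
row 5 has {H,He,Li,B,C}; column 5 has {H,Li,C}; the diagonal has {H,He,Li,B,C} — only Be is left for (r5,c5).
row 6 has {H,He,Be,C}; column 2 has {He,Li,C} — only B is left for (r6,c2).
row 6 has {H,He,Be,B,C}; column 4 has {H,He,Be,B,C} — only Li is left for (r6,c4).
row 3 has {Li,Be,B,C}; column 2 has {He,Li,B,C} — only H is left for (r3,c2).
row 3 has {H,Li,Be,B,C}; column 5 has {H,Li,Be,C} — only He is left for (r3,c5).
row 4 has {H,Li,C}; column 2 has {H,He,Li,B,C} — only Be is left for (r4,c2).
row 4 has {H,Li,Be,C}; column 3 has {H,Li,Be,B,C} — only He is left for (r4,c3).
row 4 has {H,He,Li,Be,C}; column 5 has {H,He,Li,Be,C} — only B is left for (r4,c5).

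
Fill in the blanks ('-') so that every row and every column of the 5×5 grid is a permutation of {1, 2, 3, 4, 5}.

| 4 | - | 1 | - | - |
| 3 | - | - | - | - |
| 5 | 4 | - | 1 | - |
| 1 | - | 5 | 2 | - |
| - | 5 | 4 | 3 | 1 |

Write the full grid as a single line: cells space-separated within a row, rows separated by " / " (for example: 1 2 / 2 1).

4 2 1 5 3 / 3 1 2 4 5 / 5 4 3 1 2 / 1 3 5 2 4 / 2 5 4 3 1

(r1,c4) = 5
(r2,c3) = 2
(r2,c4) = 4
(r2,c5) = 5
(r3,c3) = 3
(r3,c5) = 2
(r4,c2) = 3
(r4,c5) = 4
(r5,c1) = 2
(r1,c2) = 2
(r1,c5) = 3
(r2,c2) = 1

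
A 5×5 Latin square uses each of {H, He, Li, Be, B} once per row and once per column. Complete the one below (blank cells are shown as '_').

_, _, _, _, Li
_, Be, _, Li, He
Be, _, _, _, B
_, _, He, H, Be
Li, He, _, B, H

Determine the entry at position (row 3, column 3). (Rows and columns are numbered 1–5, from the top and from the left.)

(r3,c4) = He
(r4,c1) = B
(r4,c2) = Li
(r5,c3) = Be
(r1,c4) = Be
(r2,c1) = H
(r2,c3) = B
(r3,c2) = H
(r3,c3) = Li

Li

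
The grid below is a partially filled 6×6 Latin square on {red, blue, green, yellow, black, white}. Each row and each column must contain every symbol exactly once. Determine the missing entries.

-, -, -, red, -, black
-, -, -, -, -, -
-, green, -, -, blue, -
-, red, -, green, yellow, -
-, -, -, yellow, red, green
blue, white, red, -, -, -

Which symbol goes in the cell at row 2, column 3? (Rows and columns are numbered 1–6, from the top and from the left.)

At row 6, column 4: row 6 has {red,blue,white}; column 4 has {red,green,yellow}; that leaves black.
At row 6, column 5: row 6 has {red,blue,black,white}; column 5 has {red,blue,yellow}; that leaves green.
At row 6, column 6: row 6 has {red,blue,green,black,white}; column 6 has {green,black}; that leaves yellow.
At row 1, column 5: row 1 has {red,black}; column 5 has {red,blue,green,yellow}; that leaves white.
At row 2, column 5: row 2 is empty so far; column 5 has {red,blue,green,yellow,white}; that leaves black.
At row 3, column 4: row 3 has {blue,green}; column 4 has {red,green,yellow,black}; that leaves white.
At row 3, column 6: row 3 has {blue,green,white}; column 6 has {green,yellow,black}; that leaves red.
At row 2, column 4: row 2 has {black}; column 4 has {red,green,yellow,black,white}; that leaves blue.
At row 2, column 6: row 2 has {blue,black}; column 6 has {red,green,yellow,black}; that leaves white.
At row 4, column 6: row 4 has {red,green,yellow}; column 6 has {red,green,yellow,black,white}; that leaves blue.
At row 2, column 2: row 2 has {blue,black,white}; column 2 has {red,green,white}; that leaves yellow.
At row 2, column 3: row 2 has {blue,yellow,black,white}; column 3 has {red}; that leaves green.

green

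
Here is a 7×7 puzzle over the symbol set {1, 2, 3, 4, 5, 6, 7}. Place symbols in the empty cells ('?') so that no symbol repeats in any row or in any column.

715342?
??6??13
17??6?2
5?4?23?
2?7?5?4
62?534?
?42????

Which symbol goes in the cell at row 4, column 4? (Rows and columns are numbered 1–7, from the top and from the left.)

(r1,c7) = 6
(r2,c1) = 4
(r2,c2) = 5
(r2,c5) = 7
(r3,c3) = 3
(r3,c4) = 4
(r3,c6) = 5
(r4,c2) = 6
(r5,c2) = 3
(r5,c6) = 6
(r6,c3) = 1
(r6,c7) = 7
(r7,c1) = 3
(r7,c5) = 1
(r7,c6) = 7
(r7,c7) = 5
(r2,c4) = 2
(r4,c7) = 1
(r5,c4) = 1
(r7,c4) = 6
(r4,c4) = 7

7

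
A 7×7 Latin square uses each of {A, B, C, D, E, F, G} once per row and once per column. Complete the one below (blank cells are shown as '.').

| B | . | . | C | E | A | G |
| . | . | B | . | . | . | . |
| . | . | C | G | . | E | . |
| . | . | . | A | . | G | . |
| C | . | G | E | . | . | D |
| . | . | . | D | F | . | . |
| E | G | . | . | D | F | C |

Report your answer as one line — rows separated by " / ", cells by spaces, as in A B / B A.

(r2,c4): row 2 has {B}; column 4 has {A,C,D,E,G}, so it must be F.
(r5,c6): row 5 has {C,D,E,G}; column 6 has {A,E,F,G}, so it must be B.
(r6,c6): row 6 has {D,F}; column 6 has {A,B,E,F,G}, so it must be C.
(r7,c3): row 7 has {C,D,E,F,G}; column 3 has {B,C,G}, so it must be A.
(r7,c4): row 7 has {A,C,D,E,F,G}; column 4 has {A,C,D,E,F,G}, so it must be B.
(r2,c6): row 2 has {B,F}; column 6 has {A,B,C,E,F,G}, so it must be D.
(r5,c5): row 5 has {B,C,D,E,G}; column 5 has {D,E,F}, so it must be A.
(r6,c3): row 6 has {C,D,F}; column 3 has {A,B,C,G}, so it must be E.
(r3,c5): row 3 has {C,E,G}; column 5 has {A,D,E,F}, so it must be B.
(r4,c5): row 4 has {A,G}; column 5 has {A,B,D,E,F}, so it must be C.
(r5,c2): row 5 has {A,B,C,D,E,G}; column 2 has {G}, so it must be F.
(r1,c2): row 1 has {A,B,C,E,G}; column 2 has {F,G}, so it must be D.
(r1,c3): row 1 has {A,B,C,D,E,G}; column 3 has {A,B,C,E,G}, so it must be F.
(r2,c5): row 2 has {B,D,F}; column 5 has {A,B,C,D,E,F}, so it must be G.
(r3,c2): row 3 has {B,C,E,G}; column 2 has {D,F,G}, so it must be A.
(r3,c7): row 3 has {A,B,C,E,G}; column 7 has {C,D,G}, so it must be F.
(r4,c3): row 4 has {A,C,G}; column 3 has {A,B,C,E,F,G}, so it must be D.
(r6,c2): row 6 has {C,D,E,F}; column 2 has {A,D,F,G}, so it must be B.
(r6,c7): row 6 has {B,C,D,E,F}; column 7 has {C,D,F,G}, so it must be A.
(r2,c1): row 2 has {B,D,F,G}; column 1 has {B,C,E}, so it must be A.
(r2,c7): row 2 has {A,B,D,F,G}; column 7 has {A,C,D,F,G}, so it must be E.
(r3,c1): row 3 has {A,B,C,E,F,G}; column 1 has {A,B,C,E}, so it must be D.
(r4,c1): row 4 has {A,C,D,G}; column 1 has {A,B,C,D,E}, so it must be F.
(r4,c2): row 4 has {A,C,D,F,G}; column 2 has {A,B,D,F,G}, so it must be E.
(r4,c7): row 4 has {A,C,D,E,F,G}; column 7 has {A,C,D,E,F,G}, so it must be B.
(r6,c1): row 6 has {A,B,C,D,E,F}; column 1 has {A,B,C,D,E,F}, so it must be G.
(r2,c2): row 2 has {A,B,D,E,F,G}; column 2 has {A,B,D,E,F,G}, so it must be C.

B D F C E A G / A C B F G D E / D A C G B E F / F E D A C G B / C F G E A B D / G B E D F C A / E G A B D F C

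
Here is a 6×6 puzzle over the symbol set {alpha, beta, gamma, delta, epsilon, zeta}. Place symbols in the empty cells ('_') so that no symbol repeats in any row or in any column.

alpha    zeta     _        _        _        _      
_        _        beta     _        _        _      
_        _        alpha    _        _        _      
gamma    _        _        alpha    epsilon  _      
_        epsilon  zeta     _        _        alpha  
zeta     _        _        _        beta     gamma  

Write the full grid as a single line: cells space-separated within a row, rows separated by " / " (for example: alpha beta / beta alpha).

At row 4, column 3: row 4 has {alpha,gamma,epsilon}; column 3 has {alpha,beta,zeta}; that leaves delta.
At row 6, column 3: row 6 has {beta,gamma,zeta}; column 3 has {alpha,beta,delta,zeta}; that leaves epsilon.
At row 6, column 4: row 6 has {beta,gamma,epsilon,zeta}; column 4 has {alpha}; that leaves delta.
At row 1, column 3: row 1 has {alpha,zeta}; column 3 has {alpha,beta,delta,epsilon,zeta}; that leaves gamma.
At row 1, column 5: row 1 has {alpha,gamma,zeta}; column 5 has {beta,epsilon}; that leaves delta.
At row 4, column 2: row 4 has {alpha,gamma,delta,epsilon}; column 2 has {epsilon,zeta}; that leaves beta.
At row 4, column 6: row 4 has {alpha,beta,gamma,delta,epsilon}; column 6 has {alpha,gamma}; that leaves zeta.
At row 5, column 5: row 5 has {alpha,epsilon,zeta}; column 5 has {beta,delta,epsilon}; that leaves gamma.
At row 6, column 2: row 6 has {beta,gamma,delta,epsilon,zeta}; column 2 has {beta,epsilon,zeta}; that leaves alpha.
At row 3, column 5: row 3 has {alpha}; column 5 has {beta,gamma,delta,epsilon}; that leaves zeta.
At row 5, column 4: row 5 has {alpha,gamma,epsilon,zeta}; column 4 has {alpha,delta}; that leaves beta.
At row 1, column 4: row 1 has {alpha,gamma,delta,zeta}; column 4 has {alpha,beta,delta}; that leaves epsilon.
At row 1, column 6: row 1 has {alpha,gamma,delta,epsilon,zeta}; column 6 has {alpha,gamma,zeta}; that leaves beta.
At row 2, column 5: row 2 has {beta}; column 5 has {beta,gamma,delta,epsilon,zeta}; that leaves alpha.
At row 3, column 4: row 3 has {alpha,zeta}; column 4 has {alpha,beta,delta,epsilon}; that leaves gamma.
At row 5, column 1: row 5 has {alpha,beta,gamma,epsilon,zeta}; column 1 has {alpha,gamma,zeta}; that leaves delta.
At row 2, column 1: row 2 has {alpha,beta}; column 1 has {alpha,gamma,delta,zeta}; that leaves epsilon.
At row 2, column 4: row 2 has {alpha,beta,epsilon}; column 4 has {alpha,beta,gamma,delta,epsilon}; that leaves zeta.
At row 2, column 6: row 2 has {alpha,beta,epsilon,zeta}; column 6 has {alpha,beta,gamma,zeta}; that leaves delta.
At row 3, column 1: row 3 has {alpha,gamma,zeta}; column 1 has {alpha,gamma,delta,epsilon,zeta}; that leaves beta.
At row 3, column 2: row 3 has {alpha,beta,gamma,zeta}; column 2 has {alpha,beta,epsilon,zeta}; that leaves delta.
At row 3, column 6: row 3 has {alpha,beta,gamma,delta,zeta}; column 6 has {alpha,beta,gamma,delta,zeta}; that leaves epsilon.
At row 2, column 2: row 2 has {alpha,beta,delta,epsilon,zeta}; column 2 has {alpha,beta,delta,epsilon,zeta}; that leaves gamma.

alpha zeta gamma epsilon delta beta / epsilon gamma beta zeta alpha delta / beta delta alpha gamma zeta epsilon / gamma beta delta alpha epsilon zeta / delta epsilon zeta beta gamma alpha / zeta alpha epsilon delta beta gamma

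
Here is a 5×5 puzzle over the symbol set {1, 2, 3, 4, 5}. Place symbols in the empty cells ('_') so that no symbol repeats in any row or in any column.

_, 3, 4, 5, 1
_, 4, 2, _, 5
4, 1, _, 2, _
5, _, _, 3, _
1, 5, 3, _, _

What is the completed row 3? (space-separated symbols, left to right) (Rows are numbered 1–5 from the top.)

4 1 5 2 3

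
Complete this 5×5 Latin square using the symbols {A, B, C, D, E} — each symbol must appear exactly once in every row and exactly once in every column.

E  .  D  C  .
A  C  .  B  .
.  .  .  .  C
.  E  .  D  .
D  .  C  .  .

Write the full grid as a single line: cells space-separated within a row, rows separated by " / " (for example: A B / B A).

(r2,c3) = E
(r2,c5) = D
(r3,c1) = B
(r3,c3) = A
(r3,c4) = E
(r4,c1) = C
(r4,c3) = B
(r4,c5) = A
(r5,c4) = A
(r1,c5) = B
(r3,c2) = D
(r5,c2) = B
(r5,c5) = E
(r1,c2) = A

E A D C B / A C E B D / B D A E C / C E B D A / D B C A E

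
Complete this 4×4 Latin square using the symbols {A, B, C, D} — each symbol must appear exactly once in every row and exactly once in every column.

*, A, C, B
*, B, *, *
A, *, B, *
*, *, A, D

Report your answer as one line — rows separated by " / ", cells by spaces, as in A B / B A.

Cell (r1,c1): row 1 has {A,B,C}; column 1 has {A} → D.
Cell (r2,c1): row 2 has {B}; column 1 has {A,D} → C.
Cell (r2,c3): row 2 has {B,C}; column 3 has {A,B,C} → D.
Cell (r2,c4): row 2 has {B,C,D}; column 4 has {B,D} → A.
Cell (r3,c4): row 3 has {A,B}; column 4 has {A,B,D} → C.
Cell (r4,c1): row 4 has {A,D}; column 1 has {A,C,D} → B.
Cell (r4,c2): row 4 has {A,B,D}; column 2 has {A,B} → C.
Cell (r3,c2): row 3 has {A,B,C}; column 2 has {A,B,C} → D.

D A C B / C B D A / A D B C / B C A D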